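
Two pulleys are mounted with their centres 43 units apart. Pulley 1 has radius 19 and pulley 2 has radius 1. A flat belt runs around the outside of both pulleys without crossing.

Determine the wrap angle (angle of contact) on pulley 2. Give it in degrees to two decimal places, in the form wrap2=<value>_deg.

open belt: β = asin((r2−r1)/C) = asin(-18/43) = -24.7465°
wrap1 = π − 2β = 229.4930°
wrap2 = π + 2β = 130.5070°

wrap2=130.51_deg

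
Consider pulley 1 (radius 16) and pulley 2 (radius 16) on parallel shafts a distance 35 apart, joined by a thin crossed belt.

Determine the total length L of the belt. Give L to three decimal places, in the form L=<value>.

L=202.725

crossed belt: β = asin((r1+r2)/C) = asin(32/35) = 66.1045°
wrap1 = wrap2 = π + 2β = 312.2090°
tangent length = C·cosβ = 14.1774
L = (r1+r2)·wrap + 2·C·cosβ = 32·5.4491 + 2·14.1774 = 202.7253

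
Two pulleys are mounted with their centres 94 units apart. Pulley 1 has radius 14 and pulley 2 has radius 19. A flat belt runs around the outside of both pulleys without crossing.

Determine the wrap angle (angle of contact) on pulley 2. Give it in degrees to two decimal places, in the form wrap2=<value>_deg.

open belt: β = asin((r2−r1)/C) = asin(5/94) = 3.0491°
wrap1 = π − 2β = 173.9018°
wrap2 = π + 2β = 186.0982°

wrap2=186.10_deg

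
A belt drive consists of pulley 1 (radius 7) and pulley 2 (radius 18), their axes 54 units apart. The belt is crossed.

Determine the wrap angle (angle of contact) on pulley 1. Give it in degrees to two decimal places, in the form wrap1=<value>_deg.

wrap1=235.16_deg

crossed belt: β = asin((r1+r2)/C) = asin(25/54) = 27.5785°
wrap1 = wrap2 = π + 2β = 235.1569°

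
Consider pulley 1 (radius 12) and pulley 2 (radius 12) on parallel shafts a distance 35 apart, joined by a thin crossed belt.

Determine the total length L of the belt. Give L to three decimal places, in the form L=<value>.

crossed belt: β = asin((r1+r2)/C) = asin(24/35) = 43.2918°
wrap1 = wrap2 = π + 2β = 266.5836°
tangent length = C·cosβ = 25.4755
L = (r1+r2)·wrap + 2·C·cosβ = 24·4.6528 + 2·25.4755 = 162.6172

L=162.617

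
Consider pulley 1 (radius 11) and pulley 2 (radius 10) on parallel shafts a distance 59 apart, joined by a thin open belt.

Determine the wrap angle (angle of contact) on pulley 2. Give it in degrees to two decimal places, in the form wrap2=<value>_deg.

open belt: β = asin((r2−r1)/C) = asin(-1/59) = -0.9712°
wrap1 = π − 2β = 181.9423°
wrap2 = π + 2β = 178.0577°

wrap2=178.06_deg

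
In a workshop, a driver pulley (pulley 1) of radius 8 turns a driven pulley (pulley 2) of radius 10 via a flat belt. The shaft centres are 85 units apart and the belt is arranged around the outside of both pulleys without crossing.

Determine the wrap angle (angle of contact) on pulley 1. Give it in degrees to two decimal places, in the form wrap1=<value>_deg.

open belt: β = asin((r2−r1)/C) = asin(2/85) = 1.3483°
wrap1 = π − 2β = 177.3035°
wrap2 = π + 2β = 182.6965°

wrap1=177.30_deg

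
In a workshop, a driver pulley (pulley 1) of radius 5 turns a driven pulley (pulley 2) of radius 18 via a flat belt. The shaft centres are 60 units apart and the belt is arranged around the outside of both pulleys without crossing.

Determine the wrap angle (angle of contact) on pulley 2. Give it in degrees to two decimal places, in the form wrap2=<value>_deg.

wrap2=205.03_deg

open belt: β = asin((r2−r1)/C) = asin(13/60) = 12.5133°
wrap1 = π − 2β = 154.9733°
wrap2 = π + 2β = 205.0267°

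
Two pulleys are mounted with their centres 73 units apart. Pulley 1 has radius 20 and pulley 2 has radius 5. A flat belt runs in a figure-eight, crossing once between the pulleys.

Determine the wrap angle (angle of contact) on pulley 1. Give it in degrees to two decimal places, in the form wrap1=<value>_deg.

crossed belt: β = asin((r1+r2)/C) = asin(25/73) = 20.0272°
wrap1 = wrap2 = π + 2β = 220.0543°

wrap1=220.05_deg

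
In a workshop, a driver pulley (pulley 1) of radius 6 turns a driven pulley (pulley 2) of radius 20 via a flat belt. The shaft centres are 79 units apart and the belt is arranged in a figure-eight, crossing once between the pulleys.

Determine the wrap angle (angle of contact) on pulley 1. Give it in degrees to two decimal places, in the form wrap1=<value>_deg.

crossed belt: β = asin((r1+r2)/C) = asin(26/79) = 19.2150°
wrap1 = wrap2 = π + 2β = 218.4300°

wrap1=218.43_deg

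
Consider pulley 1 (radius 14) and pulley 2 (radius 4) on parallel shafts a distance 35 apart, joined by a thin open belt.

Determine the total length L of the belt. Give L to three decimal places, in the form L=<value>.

L=129.426

open belt: β = asin((r2−r1)/C) = asin(-10/35) = -16.6015°
wrap1 = π − 2β = 213.2031°
wrap2 = π + 2β = 146.7969°
tangent length = C·cosβ = 33.5410
L = r1·wrap1 + r2·wrap2 + 2·C·cosβ = 14·3.7211 + 4·2.5621 + 2·33.5410 = 129.4257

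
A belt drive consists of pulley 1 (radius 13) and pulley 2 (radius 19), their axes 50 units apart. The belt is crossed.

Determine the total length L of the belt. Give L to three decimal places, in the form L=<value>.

crossed belt: β = asin((r1+r2)/C) = asin(32/50) = 39.7918°
wrap1 = wrap2 = π + 2β = 259.5836°
tangent length = C·cosβ = 38.4187
L = (r1+r2)·wrap + 2·C·cosβ = 32·4.5306 + 2·38.4187 = 221.8163

L=221.816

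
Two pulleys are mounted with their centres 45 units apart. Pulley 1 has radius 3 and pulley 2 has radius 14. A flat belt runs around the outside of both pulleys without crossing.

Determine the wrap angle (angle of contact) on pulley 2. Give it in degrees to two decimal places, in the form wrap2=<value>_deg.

wrap2=208.30_deg

open belt: β = asin((r2−r1)/C) = asin(11/45) = 14.1490°
wrap1 = π − 2β = 151.7020°
wrap2 = π + 2β = 208.2980°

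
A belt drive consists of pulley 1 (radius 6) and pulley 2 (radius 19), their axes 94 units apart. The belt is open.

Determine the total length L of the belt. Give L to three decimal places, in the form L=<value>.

open belt: β = asin((r2−r1)/C) = asin(13/94) = 7.9494°
wrap1 = π − 2β = 164.1013°
wrap2 = π + 2β = 195.8987°
tangent length = C·cosβ = 93.0967
L = r1·wrap1 + r2·wrap2 + 2·C·cosβ = 6·2.8641 + 19·3.4191 + 2·93.0967 = 268.3406

L=268.341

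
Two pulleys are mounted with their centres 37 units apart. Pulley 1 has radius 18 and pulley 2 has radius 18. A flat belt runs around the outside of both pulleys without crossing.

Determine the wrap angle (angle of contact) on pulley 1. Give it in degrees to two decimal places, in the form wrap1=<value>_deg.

open belt: β = asin((r2−r1)/C) = asin(0/37) = 0.0000°
wrap1 = π − 2β = 180.0000°
wrap2 = π + 2β = 180.0000°

wrap1=180.00_deg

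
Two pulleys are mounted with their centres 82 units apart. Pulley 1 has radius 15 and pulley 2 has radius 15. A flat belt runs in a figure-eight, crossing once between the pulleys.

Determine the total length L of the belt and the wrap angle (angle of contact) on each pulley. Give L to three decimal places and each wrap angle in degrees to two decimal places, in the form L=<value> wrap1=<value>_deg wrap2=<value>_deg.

L=269.351 wrap1=222.92_deg wrap2=222.92_deg

crossed belt: β = asin((r1+r2)/C) = asin(30/82) = 21.4601°
wrap1 = wrap2 = π + 2β = 222.9203°
tangent length = C·cosβ = 76.3151
L = (r1+r2)·wrap + 2·C·cosβ = 30·3.8907 + 2·76.3151 = 269.3510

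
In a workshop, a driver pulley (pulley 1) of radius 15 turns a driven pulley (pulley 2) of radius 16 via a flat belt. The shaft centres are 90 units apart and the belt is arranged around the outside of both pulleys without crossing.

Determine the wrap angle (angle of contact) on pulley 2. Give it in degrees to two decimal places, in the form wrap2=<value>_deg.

open belt: β = asin((r2−r1)/C) = asin(1/90) = 0.6366°
wrap1 = π − 2β = 178.7267°
wrap2 = π + 2β = 181.2733°

wrap2=181.27_deg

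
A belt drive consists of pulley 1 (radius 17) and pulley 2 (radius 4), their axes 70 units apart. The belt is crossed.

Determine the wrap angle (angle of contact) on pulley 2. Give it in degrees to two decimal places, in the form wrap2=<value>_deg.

wrap2=214.92_deg

crossed belt: β = asin((r1+r2)/C) = asin(21/70) = 17.4576°
wrap1 = wrap2 = π + 2β = 214.9152°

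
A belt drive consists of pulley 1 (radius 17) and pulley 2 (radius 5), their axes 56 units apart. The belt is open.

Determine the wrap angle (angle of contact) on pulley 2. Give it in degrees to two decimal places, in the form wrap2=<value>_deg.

open belt: β = asin((r2−r1)/C) = asin(-12/56) = -12.3736°
wrap1 = π − 2β = 204.7473°
wrap2 = π + 2β = 155.2527°

wrap2=155.25_deg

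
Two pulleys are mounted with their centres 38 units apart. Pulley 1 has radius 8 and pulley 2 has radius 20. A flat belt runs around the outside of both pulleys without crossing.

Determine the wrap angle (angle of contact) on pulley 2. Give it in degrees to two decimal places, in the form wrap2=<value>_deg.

wrap2=216.82_deg

open belt: β = asin((r2−r1)/C) = asin(12/38) = 18.4085°
wrap1 = π − 2β = 143.1830°
wrap2 = π + 2β = 216.8170°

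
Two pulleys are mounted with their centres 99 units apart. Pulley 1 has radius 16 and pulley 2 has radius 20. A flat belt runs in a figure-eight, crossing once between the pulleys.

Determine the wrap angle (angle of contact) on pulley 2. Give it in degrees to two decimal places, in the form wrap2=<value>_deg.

crossed belt: β = asin((r1+r2)/C) = asin(36/99) = 21.3237°
wrap1 = wrap2 = π + 2β = 222.6474°

wrap2=222.65_deg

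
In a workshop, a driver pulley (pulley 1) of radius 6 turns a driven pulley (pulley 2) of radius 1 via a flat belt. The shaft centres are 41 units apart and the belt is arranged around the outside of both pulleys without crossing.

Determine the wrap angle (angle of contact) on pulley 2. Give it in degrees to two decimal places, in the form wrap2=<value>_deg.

open belt: β = asin((r2−r1)/C) = asin(-5/41) = -7.0047°
wrap1 = π − 2β = 194.0095°
wrap2 = π + 2β = 165.9905°

wrap2=165.99_deg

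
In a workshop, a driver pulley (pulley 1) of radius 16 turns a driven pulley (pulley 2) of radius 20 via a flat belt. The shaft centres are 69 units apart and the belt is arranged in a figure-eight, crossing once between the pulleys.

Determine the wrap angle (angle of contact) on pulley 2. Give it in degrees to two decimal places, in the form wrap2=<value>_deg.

wrap2=242.90_deg

crossed belt: β = asin((r1+r2)/C) = asin(36/69) = 31.4490°
wrap1 = wrap2 = π + 2β = 242.8980°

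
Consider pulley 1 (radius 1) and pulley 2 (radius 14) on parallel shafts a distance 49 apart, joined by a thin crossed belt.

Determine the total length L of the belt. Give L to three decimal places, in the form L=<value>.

crossed belt: β = asin((r1+r2)/C) = asin(15/49) = 17.8257°
wrap1 = wrap2 = π + 2β = 215.6514°
tangent length = C·cosβ = 46.6476
L = (r1+r2)·wrap + 2·C·cosβ = 15·3.7638 + 2·46.6476 = 149.7526

L=149.753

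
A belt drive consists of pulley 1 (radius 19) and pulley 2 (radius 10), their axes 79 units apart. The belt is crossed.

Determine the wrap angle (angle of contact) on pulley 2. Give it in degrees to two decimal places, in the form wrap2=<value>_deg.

wrap2=223.07_deg

crossed belt: β = asin((r1+r2)/C) = asin(29/79) = 21.5362°
wrap1 = wrap2 = π + 2β = 223.0724°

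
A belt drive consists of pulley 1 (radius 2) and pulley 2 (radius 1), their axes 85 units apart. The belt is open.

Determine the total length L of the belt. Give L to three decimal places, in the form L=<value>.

L=179.437

open belt: β = asin((r2−r1)/C) = asin(-1/85) = -0.6741°
wrap1 = π − 2β = 181.3482°
wrap2 = π + 2β = 178.6518°
tangent length = C·cosβ = 84.9941
L = r1·wrap1 + r2·wrap2 + 2·C·cosβ = 2·3.1651 + 1·3.1181 + 2·84.9941 = 179.4365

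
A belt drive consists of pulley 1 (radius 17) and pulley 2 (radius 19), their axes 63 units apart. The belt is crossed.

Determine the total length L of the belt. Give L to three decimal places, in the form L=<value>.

L=260.293

crossed belt: β = asin((r1+r2)/C) = asin(36/63) = 34.8499°
wrap1 = wrap2 = π + 2β = 249.6998°
tangent length = C·cosβ = 51.7011
L = (r1+r2)·wrap + 2·C·cosβ = 36·4.3581 + 2·51.7011 = 260.2931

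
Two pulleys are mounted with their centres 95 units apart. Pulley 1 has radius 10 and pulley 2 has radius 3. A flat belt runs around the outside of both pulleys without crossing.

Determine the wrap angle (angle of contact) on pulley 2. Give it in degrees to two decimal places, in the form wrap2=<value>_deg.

open belt: β = asin((r2−r1)/C) = asin(-7/95) = -4.2256°
wrap1 = π − 2β = 188.4512°
wrap2 = π + 2β = 171.5488°

wrap2=171.55_deg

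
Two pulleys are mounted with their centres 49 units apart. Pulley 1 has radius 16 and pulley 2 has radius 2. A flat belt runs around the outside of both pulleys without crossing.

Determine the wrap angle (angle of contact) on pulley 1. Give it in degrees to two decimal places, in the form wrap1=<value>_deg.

wrap1=213.20_deg

open belt: β = asin((r2−r1)/C) = asin(-14/49) = -16.6015°
wrap1 = π − 2β = 213.2031°
wrap2 = π + 2β = 146.7969°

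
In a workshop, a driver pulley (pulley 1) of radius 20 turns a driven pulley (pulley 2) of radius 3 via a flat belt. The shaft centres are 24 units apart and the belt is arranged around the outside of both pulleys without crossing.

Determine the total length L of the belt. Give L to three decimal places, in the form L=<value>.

open belt: β = asin((r2−r1)/C) = asin(-17/24) = -45.0995°
wrap1 = π − 2β = 270.1989°
wrap2 = π + 2β = 89.8011°
tangent length = C·cosβ = 16.9411
L = r1·wrap1 + r2·wrap2 + 2·C·cosβ = 20·4.7159 + 3·1.5673 + 2·16.9411 = 132.9013

L=132.901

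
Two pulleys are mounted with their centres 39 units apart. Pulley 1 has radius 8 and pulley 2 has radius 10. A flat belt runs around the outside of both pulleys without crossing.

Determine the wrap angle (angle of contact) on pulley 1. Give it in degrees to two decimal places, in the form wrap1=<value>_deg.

open belt: β = asin((r2−r1)/C) = asin(2/39) = 2.9395°
wrap1 = π − 2β = 174.1209°
wrap2 = π + 2β = 185.8791°

wrap1=174.12_deg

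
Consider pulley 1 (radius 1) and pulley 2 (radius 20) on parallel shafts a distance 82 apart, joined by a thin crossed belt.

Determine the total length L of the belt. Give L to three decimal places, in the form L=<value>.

L=235.381

crossed belt: β = asin((r1+r2)/C) = asin(21/82) = 14.8386°
wrap1 = wrap2 = π + 2β = 209.6773°
tangent length = C·cosβ = 79.2654
L = (r1+r2)·wrap + 2·C·cosβ = 21·3.6596 + 2·79.2654 = 235.3815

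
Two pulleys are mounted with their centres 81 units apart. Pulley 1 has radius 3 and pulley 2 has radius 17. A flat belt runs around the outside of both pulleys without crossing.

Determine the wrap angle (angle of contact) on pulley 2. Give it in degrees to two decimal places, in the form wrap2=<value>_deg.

wrap2=199.91_deg

open belt: β = asin((r2−r1)/C) = asin(14/81) = 9.9530°
wrap1 = π − 2β = 160.0941°
wrap2 = π + 2β = 199.9059°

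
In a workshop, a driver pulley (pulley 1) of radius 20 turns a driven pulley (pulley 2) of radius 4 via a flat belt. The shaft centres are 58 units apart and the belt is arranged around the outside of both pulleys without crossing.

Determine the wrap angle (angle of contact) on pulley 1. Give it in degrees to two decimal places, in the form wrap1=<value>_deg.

open belt: β = asin((r2−r1)/C) = asin(-16/58) = -16.0134°
wrap1 = π − 2β = 212.0268°
wrap2 = π + 2β = 147.9732°

wrap1=212.03_deg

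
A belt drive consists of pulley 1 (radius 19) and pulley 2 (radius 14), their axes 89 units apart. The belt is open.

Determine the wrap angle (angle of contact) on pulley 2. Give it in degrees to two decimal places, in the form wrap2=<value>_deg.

wrap2=173.56_deg

open belt: β = asin((r2−r1)/C) = asin(-5/89) = -3.2206°
wrap1 = π − 2β = 186.4411°
wrap2 = π + 2β = 173.5589°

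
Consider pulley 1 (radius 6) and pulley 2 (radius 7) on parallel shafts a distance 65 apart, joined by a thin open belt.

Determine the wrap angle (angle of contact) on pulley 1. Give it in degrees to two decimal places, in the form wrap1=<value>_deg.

wrap1=178.24_deg

open belt: β = asin((r2−r1)/C) = asin(1/65) = 0.8815°
wrap1 = π − 2β = 178.2370°
wrap2 = π + 2β = 181.7630°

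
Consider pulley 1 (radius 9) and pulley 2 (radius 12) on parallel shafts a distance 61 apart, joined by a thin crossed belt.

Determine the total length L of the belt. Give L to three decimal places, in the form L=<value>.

L=195.277

crossed belt: β = asin((r1+r2)/C) = asin(21/61) = 20.1368°
wrap1 = wrap2 = π + 2β = 220.2735°
tangent length = C·cosβ = 57.2713
L = (r1+r2)·wrap + 2·C·cosβ = 21·3.8445 + 2·57.2713 = 195.2770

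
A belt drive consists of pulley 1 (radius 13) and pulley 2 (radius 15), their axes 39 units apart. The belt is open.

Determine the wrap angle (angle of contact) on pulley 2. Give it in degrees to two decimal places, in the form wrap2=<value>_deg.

open belt: β = asin((r2−r1)/C) = asin(2/39) = 2.9395°
wrap1 = π − 2β = 174.1209°
wrap2 = π + 2β = 185.8791°

wrap2=185.88_deg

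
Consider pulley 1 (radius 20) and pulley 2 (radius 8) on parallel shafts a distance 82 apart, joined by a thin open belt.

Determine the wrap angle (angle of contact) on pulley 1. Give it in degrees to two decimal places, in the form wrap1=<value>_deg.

wrap1=196.83_deg

open belt: β = asin((r2−r1)/C) = asin(-12/82) = -8.4150°
wrap1 = π − 2β = 196.8299°
wrap2 = π + 2β = 163.1701°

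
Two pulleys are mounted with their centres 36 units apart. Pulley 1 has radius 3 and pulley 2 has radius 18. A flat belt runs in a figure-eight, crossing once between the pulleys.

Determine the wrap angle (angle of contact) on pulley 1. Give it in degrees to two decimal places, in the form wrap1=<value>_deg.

crossed belt: β = asin((r1+r2)/C) = asin(21/36) = 35.6853°
wrap1 = wrap2 = π + 2β = 251.3707°

wrap1=251.37_deg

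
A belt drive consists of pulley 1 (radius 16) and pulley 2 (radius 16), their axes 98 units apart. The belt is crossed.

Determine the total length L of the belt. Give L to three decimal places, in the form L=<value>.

L=307.076

crossed belt: β = asin((r1+r2)/C) = asin(32/98) = 19.0583°
wrap1 = wrap2 = π + 2β = 218.1167°
tangent length = C·cosβ = 92.6283
L = (r1+r2)·wrap + 2·C·cosβ = 32·3.8069 + 2·92.6283 = 307.0759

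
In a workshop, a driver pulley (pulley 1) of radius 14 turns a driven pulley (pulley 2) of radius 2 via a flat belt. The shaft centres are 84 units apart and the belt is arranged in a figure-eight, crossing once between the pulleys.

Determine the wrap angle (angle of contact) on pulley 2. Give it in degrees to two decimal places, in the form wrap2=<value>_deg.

crossed belt: β = asin((r1+r2)/C) = asin(16/84) = 10.9806°
wrap1 = wrap2 = π + 2β = 201.9612°

wrap2=201.96_deg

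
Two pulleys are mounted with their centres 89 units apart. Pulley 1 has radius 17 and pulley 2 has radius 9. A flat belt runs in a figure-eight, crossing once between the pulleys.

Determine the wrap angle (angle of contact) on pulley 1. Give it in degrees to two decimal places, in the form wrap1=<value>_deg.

crossed belt: β = asin((r1+r2)/C) = asin(26/89) = 16.9858°
wrap1 = wrap2 = π + 2β = 213.9716°

wrap1=213.97_deg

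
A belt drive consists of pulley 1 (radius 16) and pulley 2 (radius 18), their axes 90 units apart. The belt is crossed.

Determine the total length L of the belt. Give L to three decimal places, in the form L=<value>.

L=299.818

crossed belt: β = asin((r1+r2)/C) = asin(34/90) = 22.1961°
wrap1 = wrap2 = π + 2β = 224.3922°
tangent length = C·cosβ = 83.3307
L = (r1+r2)·wrap + 2·C·cosβ = 34·3.9164 + 2·83.3307 = 299.8183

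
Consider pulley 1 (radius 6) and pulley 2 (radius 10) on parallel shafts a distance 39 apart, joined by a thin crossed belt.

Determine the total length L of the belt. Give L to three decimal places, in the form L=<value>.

L=134.927

crossed belt: β = asin((r1+r2)/C) = asin(16/39) = 24.2209°
wrap1 = wrap2 = π + 2β = 228.4419°
tangent length = C·cosβ = 35.5668
L = (r1+r2)·wrap + 2·C·cosβ = 16·3.9871 + 2·35.5668 = 134.9267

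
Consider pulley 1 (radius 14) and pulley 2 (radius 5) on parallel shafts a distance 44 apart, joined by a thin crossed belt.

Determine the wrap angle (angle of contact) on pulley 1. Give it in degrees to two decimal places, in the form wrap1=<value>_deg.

wrap1=231.17_deg

crossed belt: β = asin((r1+r2)/C) = asin(19/44) = 25.5830°
wrap1 = wrap2 = π + 2β = 231.1660°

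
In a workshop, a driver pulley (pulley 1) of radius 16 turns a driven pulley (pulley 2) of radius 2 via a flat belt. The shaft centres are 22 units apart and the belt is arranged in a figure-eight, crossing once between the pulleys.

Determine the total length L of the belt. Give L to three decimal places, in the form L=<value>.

L=116.344

crossed belt: β = asin((r1+r2)/C) = asin(18/22) = 54.9032°
wrap1 = wrap2 = π + 2β = 289.8064°
tangent length = C·cosβ = 12.6491
L = (r1+r2)·wrap + 2·C·cosβ = 18·5.0581 + 2·12.6491 = 116.3436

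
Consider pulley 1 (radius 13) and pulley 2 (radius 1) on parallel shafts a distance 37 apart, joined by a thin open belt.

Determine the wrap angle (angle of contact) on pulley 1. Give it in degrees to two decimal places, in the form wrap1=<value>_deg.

wrap1=217.85_deg

open belt: β = asin((r2−r1)/C) = asin(-12/37) = -18.9246°
wrap1 = π − 2β = 217.8493°
wrap2 = π + 2β = 142.1507°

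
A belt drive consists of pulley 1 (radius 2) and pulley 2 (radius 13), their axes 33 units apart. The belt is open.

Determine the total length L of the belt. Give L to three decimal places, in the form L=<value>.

open belt: β = asin((r2−r1)/C) = asin(11/33) = 19.4712°
wrap1 = π − 2β = 141.0576°
wrap2 = π + 2β = 218.9424°
tangent length = C·cosβ = 31.1127
L = r1·wrap1 + r2·wrap2 + 2·C·cosβ = 2·2.4619 + 13·3.8213 + 2·31.1127 = 116.8257

L=116.826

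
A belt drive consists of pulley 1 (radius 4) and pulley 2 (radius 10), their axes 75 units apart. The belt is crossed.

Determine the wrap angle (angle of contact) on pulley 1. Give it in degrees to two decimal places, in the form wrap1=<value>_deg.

crossed belt: β = asin((r1+r2)/C) = asin(14/75) = 10.7583°
wrap1 = wrap2 = π + 2β = 201.5166°

wrap1=201.52_deg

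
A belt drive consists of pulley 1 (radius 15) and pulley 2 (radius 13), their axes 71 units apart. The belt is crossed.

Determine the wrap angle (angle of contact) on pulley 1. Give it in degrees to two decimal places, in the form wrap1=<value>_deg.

wrap1=226.45_deg

crossed belt: β = asin((r1+r2)/C) = asin(28/71) = 23.2265°
wrap1 = wrap2 = π + 2β = 226.4529°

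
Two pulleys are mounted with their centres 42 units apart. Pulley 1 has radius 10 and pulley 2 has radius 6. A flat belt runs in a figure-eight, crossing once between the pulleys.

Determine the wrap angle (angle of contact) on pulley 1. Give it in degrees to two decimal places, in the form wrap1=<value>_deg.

crossed belt: β = asin((r1+r2)/C) = asin(16/42) = 22.3927°
wrap1 = wrap2 = π + 2β = 224.7854°

wrap1=224.79_deg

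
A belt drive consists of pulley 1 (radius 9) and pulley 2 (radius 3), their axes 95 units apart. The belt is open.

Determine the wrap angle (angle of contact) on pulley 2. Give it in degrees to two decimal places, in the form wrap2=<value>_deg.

open belt: β = asin((r2−r1)/C) = asin(-6/95) = -3.6211°
wrap1 = π − 2β = 187.2422°
wrap2 = π + 2β = 172.7578°

wrap2=172.76_deg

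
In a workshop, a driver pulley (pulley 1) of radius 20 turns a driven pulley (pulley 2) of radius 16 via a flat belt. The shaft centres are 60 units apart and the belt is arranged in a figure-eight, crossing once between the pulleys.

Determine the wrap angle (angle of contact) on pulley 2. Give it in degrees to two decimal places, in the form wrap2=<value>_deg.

crossed belt: β = asin((r1+r2)/C) = asin(36/60) = 36.8699°
wrap1 = wrap2 = π + 2β = 253.7398°

wrap2=253.74_deg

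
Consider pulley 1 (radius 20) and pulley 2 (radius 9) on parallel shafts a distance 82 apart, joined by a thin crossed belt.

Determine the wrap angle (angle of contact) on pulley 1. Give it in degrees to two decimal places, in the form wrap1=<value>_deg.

crossed belt: β = asin((r1+r2)/C) = asin(29/82) = 20.7113°
wrap1 = wrap2 = π + 2β = 221.4225°

wrap1=221.42_deg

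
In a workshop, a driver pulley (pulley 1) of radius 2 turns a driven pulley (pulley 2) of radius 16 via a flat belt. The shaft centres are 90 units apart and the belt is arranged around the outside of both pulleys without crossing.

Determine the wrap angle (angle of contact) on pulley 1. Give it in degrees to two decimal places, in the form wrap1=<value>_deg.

wrap1=162.10_deg

open belt: β = asin((r2−r1)/C) = asin(14/90) = 8.9490°
wrap1 = π − 2β = 162.1020°
wrap2 = π + 2β = 197.8980°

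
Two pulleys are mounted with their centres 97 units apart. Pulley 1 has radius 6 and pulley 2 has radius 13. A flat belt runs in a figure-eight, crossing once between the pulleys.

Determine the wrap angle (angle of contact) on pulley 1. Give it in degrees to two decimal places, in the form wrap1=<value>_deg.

wrap1=202.59_deg

crossed belt: β = asin((r1+r2)/C) = asin(19/97) = 11.2959°
wrap1 = wrap2 = π + 2β = 202.5918°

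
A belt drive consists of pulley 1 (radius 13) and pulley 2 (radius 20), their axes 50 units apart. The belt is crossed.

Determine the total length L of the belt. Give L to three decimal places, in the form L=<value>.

L=226.373

crossed belt: β = asin((r1+r2)/C) = asin(33/50) = 41.2999°
wrap1 = wrap2 = π + 2β = 262.5997°
tangent length = C·cosβ = 37.5633
L = (r1+r2)·wrap + 2·C·cosβ = 33·4.5832 + 2·37.5633 = 226.3732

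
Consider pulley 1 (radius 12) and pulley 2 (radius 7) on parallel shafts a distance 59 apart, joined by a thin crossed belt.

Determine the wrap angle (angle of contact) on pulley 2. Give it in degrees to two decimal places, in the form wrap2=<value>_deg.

wrap2=217.57_deg

crossed belt: β = asin((r1+r2)/C) = asin(19/59) = 18.7860°
wrap1 = wrap2 = π + 2β = 217.5719°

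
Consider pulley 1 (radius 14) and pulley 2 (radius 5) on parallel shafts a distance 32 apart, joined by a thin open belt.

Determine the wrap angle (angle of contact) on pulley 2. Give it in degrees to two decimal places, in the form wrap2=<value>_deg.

open belt: β = asin((r2−r1)/C) = asin(-9/32) = -16.3348°
wrap1 = π − 2β = 212.6696°
wrap2 = π + 2β = 147.3304°

wrap2=147.33_deg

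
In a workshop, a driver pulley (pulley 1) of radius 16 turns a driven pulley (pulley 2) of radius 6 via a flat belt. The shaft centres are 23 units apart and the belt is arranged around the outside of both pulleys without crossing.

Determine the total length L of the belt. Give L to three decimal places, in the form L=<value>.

open belt: β = asin((r2−r1)/C) = asin(-10/23) = -25.7715°
wrap1 = π − 2β = 231.5429°
wrap2 = π + 2β = 128.4571°
tangent length = C·cosβ = 20.7123
L = r1·wrap1 + r2·wrap2 + 2·C·cosβ = 16·4.0412 + 6·2.2420 + 2·20.7123 = 119.5356

L=119.536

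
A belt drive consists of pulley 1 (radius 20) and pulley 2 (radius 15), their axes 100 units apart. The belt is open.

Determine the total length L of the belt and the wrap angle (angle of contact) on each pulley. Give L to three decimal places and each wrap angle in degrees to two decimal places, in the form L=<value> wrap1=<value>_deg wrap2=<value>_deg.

open belt: β = asin((r2−r1)/C) = asin(-5/100) = -2.8660°
wrap1 = π − 2β = 185.7320°
wrap2 = π + 2β = 174.2680°
tangent length = C·cosβ = 99.8749
L = r1·wrap1 + r2·wrap2 + 2·C·cosβ = 20·3.2416 + 15·3.0416 + 2·99.8749 = 310.2058

L=310.206 wrap1=185.73_deg wrap2=174.27_deg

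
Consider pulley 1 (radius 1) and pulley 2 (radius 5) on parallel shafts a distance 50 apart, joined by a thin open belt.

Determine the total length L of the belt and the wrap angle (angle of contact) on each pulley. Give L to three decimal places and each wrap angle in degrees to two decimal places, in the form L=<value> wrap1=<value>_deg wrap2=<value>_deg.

open belt: β = asin((r2−r1)/C) = asin(4/50) = 4.5886°
wrap1 = π − 2β = 170.8229°
wrap2 = π + 2β = 189.1771°
tangent length = C·cosβ = 49.8397
L = r1·wrap1 + r2·wrap2 + 2·C·cosβ = 1·2.9814 + 5·3.3018 + 2·49.8397 = 119.1697

L=119.170 wrap1=170.82_deg wrap2=189.18_deg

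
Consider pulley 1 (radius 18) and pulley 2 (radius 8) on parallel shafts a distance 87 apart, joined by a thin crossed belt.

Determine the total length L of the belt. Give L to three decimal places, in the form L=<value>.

L=263.511

crossed belt: β = asin((r1+r2)/C) = asin(26/87) = 17.3886°
wrap1 = wrap2 = π + 2β = 214.7772°
tangent length = C·cosβ = 83.0241
L = (r1+r2)·wrap + 2·C·cosβ = 26·3.7486 + 2·83.0241 = 263.5110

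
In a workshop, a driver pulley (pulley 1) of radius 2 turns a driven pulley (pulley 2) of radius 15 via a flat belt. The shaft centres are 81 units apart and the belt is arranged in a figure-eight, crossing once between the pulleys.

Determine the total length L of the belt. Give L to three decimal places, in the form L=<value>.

crossed belt: β = asin((r1+r2)/C) = asin(17/81) = 12.1151°
wrap1 = wrap2 = π + 2β = 204.2302°
tangent length = C·cosβ = 79.1960
L = (r1+r2)·wrap + 2·C·cosβ = 17·3.5645 + 2·79.1960 = 218.9882

L=218.988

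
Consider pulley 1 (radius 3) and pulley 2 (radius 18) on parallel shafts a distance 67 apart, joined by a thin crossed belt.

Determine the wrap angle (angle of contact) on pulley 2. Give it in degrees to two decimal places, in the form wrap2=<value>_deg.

crossed belt: β = asin((r1+r2)/C) = asin(21/67) = 18.2662°
wrap1 = wrap2 = π + 2β = 216.5325°

wrap2=216.53_deg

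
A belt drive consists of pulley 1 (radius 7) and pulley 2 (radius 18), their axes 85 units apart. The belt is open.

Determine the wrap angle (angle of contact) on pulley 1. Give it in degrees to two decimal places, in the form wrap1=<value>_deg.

open belt: β = asin((r2−r1)/C) = asin(11/85) = 7.4356°
wrap1 = π − 2β = 165.1288°
wrap2 = π + 2β = 194.8712°

wrap1=165.13_deg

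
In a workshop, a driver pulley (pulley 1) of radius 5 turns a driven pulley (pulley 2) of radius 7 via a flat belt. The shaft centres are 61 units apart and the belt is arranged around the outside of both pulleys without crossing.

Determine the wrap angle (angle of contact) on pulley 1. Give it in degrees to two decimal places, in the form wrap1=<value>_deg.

open belt: β = asin((r2−r1)/C) = asin(2/61) = 1.8789°
wrap1 = π − 2β = 176.2422°
wrap2 = π + 2β = 183.7578°

wrap1=176.24_deg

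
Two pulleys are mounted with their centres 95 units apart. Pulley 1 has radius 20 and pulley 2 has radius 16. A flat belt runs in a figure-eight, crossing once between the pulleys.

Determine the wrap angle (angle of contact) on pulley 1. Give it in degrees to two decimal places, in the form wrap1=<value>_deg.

wrap1=224.54_deg

crossed belt: β = asin((r1+r2)/C) = asin(36/95) = 22.2685°
wrap1 = wrap2 = π + 2β = 224.5370°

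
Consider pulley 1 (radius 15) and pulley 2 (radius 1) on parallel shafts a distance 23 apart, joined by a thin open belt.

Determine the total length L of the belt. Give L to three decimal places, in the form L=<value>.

L=105.086

open belt: β = asin((r2−r1)/C) = asin(-14/23) = -37.4952°
wrap1 = π − 2β = 254.9905°
wrap2 = π + 2β = 105.0095°
tangent length = C·cosβ = 18.2483
L = r1·wrap1 + r2·wrap2 + 2·C·cosβ = 15·4.4504 + 1·1.8328 + 2·18.2483 = 105.0857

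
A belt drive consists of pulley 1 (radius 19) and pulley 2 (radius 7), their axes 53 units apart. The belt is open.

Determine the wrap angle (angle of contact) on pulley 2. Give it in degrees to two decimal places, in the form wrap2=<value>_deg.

open belt: β = asin((r2−r1)/C) = asin(-12/53) = -13.0861°
wrap1 = π − 2β = 206.1722°
wrap2 = π + 2β = 153.8278°

wrap2=153.83_deg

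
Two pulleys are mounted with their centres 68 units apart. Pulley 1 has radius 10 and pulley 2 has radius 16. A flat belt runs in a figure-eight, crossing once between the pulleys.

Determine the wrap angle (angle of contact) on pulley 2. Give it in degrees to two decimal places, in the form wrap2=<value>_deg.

wrap2=224.96_deg

crossed belt: β = asin((r1+r2)/C) = asin(26/68) = 22.4795°
wrap1 = wrap2 = π + 2β = 224.9590°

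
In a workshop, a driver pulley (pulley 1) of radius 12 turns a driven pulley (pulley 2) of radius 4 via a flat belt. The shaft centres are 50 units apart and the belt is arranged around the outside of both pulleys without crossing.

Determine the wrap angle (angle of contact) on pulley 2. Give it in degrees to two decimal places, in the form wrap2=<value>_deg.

open belt: β = asin((r2−r1)/C) = asin(-8/50) = -9.2069°
wrap1 = π − 2β = 198.4138°
wrap2 = π + 2β = 161.5862°

wrap2=161.59_deg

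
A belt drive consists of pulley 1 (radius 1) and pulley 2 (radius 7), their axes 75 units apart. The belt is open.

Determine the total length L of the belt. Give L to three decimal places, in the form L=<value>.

open belt: β = asin((r2−r1)/C) = asin(6/75) = 4.5886°
wrap1 = π − 2β = 170.8229°
wrap2 = π + 2β = 189.1771°
tangent length = C·cosβ = 74.7596
L = r1·wrap1 + r2·wrap2 + 2·C·cosβ = 1·2.9814 + 7·3.3018 + 2·74.7596 = 175.6130

L=175.613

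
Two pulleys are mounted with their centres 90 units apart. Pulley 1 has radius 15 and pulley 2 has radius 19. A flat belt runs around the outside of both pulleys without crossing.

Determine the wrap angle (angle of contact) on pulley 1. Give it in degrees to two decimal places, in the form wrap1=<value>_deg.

wrap1=174.91_deg

open belt: β = asin((r2−r1)/C) = asin(4/90) = 2.5473°
wrap1 = π − 2β = 174.9054°
wrap2 = π + 2β = 185.0946°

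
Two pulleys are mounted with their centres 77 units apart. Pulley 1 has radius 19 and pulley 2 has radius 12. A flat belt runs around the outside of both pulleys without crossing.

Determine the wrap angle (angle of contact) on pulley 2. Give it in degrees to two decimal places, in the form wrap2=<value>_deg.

open belt: β = asin((r2−r1)/C) = asin(-7/77) = -5.2159°
wrap1 = π − 2β = 190.4318°
wrap2 = π + 2β = 169.5682°

wrap2=169.57_deg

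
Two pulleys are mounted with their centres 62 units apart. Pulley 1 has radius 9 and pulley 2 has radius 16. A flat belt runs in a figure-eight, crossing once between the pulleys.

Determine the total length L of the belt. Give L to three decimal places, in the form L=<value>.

crossed belt: β = asin((r1+r2)/C) = asin(25/62) = 23.7800°
wrap1 = wrap2 = π + 2β = 227.5600°
tangent length = C·cosβ = 56.7362
L = (r1+r2)·wrap + 2·C·cosβ = 25·3.9717 + 2·56.7362 = 212.7642

L=212.764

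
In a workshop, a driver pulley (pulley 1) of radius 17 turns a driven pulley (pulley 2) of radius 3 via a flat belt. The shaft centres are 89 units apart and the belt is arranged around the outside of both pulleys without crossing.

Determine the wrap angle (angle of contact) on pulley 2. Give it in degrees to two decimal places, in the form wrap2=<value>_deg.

open belt: β = asin((r2−r1)/C) = asin(-14/89) = -9.0504°
wrap1 = π − 2β = 198.1008°
wrap2 = π + 2β = 161.8992°

wrap2=161.90_deg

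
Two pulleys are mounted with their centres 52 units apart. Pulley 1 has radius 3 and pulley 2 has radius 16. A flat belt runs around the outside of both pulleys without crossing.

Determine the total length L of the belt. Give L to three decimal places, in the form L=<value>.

open belt: β = asin((r2−r1)/C) = asin(13/52) = 14.4775°
wrap1 = π − 2β = 151.0450°
wrap2 = π + 2β = 208.9550°
tangent length = C·cosβ = 50.3488
L = r1·wrap1 + r2·wrap2 + 2·C·cosβ = 3·2.6362 + 16·3.6470 + 2·50.3488 = 166.9575

L=166.958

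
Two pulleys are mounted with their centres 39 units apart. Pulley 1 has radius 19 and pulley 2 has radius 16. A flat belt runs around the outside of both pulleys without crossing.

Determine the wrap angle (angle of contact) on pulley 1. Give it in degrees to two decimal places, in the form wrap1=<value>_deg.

open belt: β = asin((r2−r1)/C) = asin(-3/39) = -4.4117°
wrap1 = π − 2β = 188.8235°
wrap2 = π + 2β = 171.1765°

wrap1=188.82_deg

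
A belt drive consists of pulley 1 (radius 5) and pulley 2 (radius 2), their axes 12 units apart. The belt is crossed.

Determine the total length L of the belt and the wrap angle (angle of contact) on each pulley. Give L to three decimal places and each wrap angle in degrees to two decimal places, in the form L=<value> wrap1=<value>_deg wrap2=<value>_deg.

L=50.204 wrap1=251.37_deg wrap2=251.37_deg

crossed belt: β = asin((r1+r2)/C) = asin(7/12) = 35.6853°
wrap1 = wrap2 = π + 2β = 251.3707°
tangent length = C·cosβ = 9.7468
L = (r1+r2)·wrap + 2·C·cosβ = 7·4.3872 + 2·9.7468 = 50.2043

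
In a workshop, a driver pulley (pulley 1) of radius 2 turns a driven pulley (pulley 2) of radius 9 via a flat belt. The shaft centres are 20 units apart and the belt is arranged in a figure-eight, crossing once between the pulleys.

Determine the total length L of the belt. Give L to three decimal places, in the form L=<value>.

L=80.776

crossed belt: β = asin((r1+r2)/C) = asin(11/20) = 33.3670°
wrap1 = wrap2 = π + 2β = 246.7340°
tangent length = C·cosβ = 16.7033
L = (r1+r2)·wrap + 2·C·cosβ = 11·4.3063 + 2·16.7033 = 80.7761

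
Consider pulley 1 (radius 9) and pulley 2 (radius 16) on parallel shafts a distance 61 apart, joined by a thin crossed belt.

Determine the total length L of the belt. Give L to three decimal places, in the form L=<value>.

L=210.937

crossed belt: β = asin((r1+r2)/C) = asin(25/61) = 24.1945°
wrap1 = wrap2 = π + 2β = 228.3891°
tangent length = C·cosβ = 55.6417
L = (r1+r2)·wrap + 2·C·cosβ = 25·3.9861 + 2·55.6417 = 210.9370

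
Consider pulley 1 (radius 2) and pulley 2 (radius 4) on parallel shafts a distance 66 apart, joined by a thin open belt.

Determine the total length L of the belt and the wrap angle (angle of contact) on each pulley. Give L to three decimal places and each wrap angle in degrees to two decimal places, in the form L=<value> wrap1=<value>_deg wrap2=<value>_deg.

L=150.910 wrap1=176.53_deg wrap2=183.47_deg

open belt: β = asin((r2−r1)/C) = asin(2/66) = 1.7365°
wrap1 = π − 2β = 176.5270°
wrap2 = π + 2β = 183.4730°
tangent length = C·cosβ = 65.9697
L = r1·wrap1 + r2·wrap2 + 2·C·cosβ = 2·3.0810 + 4·3.2022 + 2·65.9697 = 150.9102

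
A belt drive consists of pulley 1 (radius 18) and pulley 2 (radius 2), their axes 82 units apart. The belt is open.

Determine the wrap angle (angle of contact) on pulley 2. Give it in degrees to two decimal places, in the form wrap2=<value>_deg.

wrap2=157.50_deg

open belt: β = asin((r2−r1)/C) = asin(-16/82) = -11.2518°
wrap1 = π − 2β = 202.5037°
wrap2 = π + 2β = 157.4963°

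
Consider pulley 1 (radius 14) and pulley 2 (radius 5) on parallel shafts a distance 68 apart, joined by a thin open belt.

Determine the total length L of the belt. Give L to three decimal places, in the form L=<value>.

L=196.883

open belt: β = asin((r2−r1)/C) = asin(-9/68) = -7.6056°
wrap1 = π − 2β = 195.2112°
wrap2 = π + 2β = 164.7888°
tangent length = C·cosβ = 67.4018
L = r1·wrap1 + r2·wrap2 + 2·C·cosβ = 14·3.4071 + 5·2.8761 + 2·67.4018 = 196.8832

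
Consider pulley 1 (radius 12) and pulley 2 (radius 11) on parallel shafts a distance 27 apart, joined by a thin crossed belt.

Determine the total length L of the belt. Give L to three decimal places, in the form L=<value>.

L=147.438

crossed belt: β = asin((r1+r2)/C) = asin(23/27) = 58.4137°
wrap1 = wrap2 = π + 2β = 296.8273°
tangent length = C·cosβ = 14.1421
L = (r1+r2)·wrap + 2·C·cosβ = 23·5.1806 + 2·14.1421 = 147.4384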